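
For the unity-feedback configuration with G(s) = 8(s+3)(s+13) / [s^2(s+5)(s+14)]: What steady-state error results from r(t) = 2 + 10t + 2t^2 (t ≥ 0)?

35/39

Two free integrators in G(s): this is a type 2 system. Taking each input component in turn:
  • 2: tracked with zero error.
  • 10t: tracked with zero error.
  • 2t^2: e_ss = 4/K_a with K_a=156/35 → 35/39.
Total e_ss = 35/39.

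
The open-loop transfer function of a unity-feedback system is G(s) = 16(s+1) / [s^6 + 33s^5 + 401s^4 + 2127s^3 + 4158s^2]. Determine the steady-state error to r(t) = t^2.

519.75

The denominator has no term below 4158s^2 — 2 poles at s=0, type 2.
K_a = lim_{s→0} s^2·G(s) = 16·1 / 4158 = 8/2079.
r(t) = t^2 gives R(s) = 2/s^3.
e_ss = 2/K_a = 2/(8/2079) = 519.75.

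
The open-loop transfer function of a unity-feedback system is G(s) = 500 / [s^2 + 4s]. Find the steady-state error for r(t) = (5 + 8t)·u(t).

Factoring s from the denominator leaves a polynomial with constant term 4, so the system is type 1. Taking each input component in turn:
  • 5: tracked with zero error.
  • 8t: e_ss = 8/K_v with K_v=125 → 0.064.
Total e_ss = 0.064.

0.064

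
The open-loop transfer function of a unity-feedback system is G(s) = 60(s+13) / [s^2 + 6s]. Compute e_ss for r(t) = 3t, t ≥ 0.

The denominator has no term below 6s — 1 pole at s=0, type 1.
K_v = lim_{s→0} s·G(s) = 60·13 / 6 = 130.
e_ss = 3/K_v = 3/130.

3/130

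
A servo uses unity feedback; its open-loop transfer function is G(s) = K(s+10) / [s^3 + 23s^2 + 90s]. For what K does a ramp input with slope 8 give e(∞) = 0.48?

Factoring s from the denominator leaves a polynomial with constant term 90, so the system is type 1.
K_v = lim_{s→0} s·G(s) = K·10 / 90 = (1/9)·K.
e_ss = 8/K_v = 0.48 ⇒ K_v = 50/3 ⇒ K = (50/3)/(1/9) = 150.

150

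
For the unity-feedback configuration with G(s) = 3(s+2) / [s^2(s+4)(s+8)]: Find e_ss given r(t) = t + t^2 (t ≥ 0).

G(s) has two factors of s in the denominator, so the system is type 2. Taking each input component in turn:
  • t: tracked with zero error.
  • t^2: e_ss = 2/K_a with K_a=0.1875 → 32/3.
Total e_ss = 32/3.

32/3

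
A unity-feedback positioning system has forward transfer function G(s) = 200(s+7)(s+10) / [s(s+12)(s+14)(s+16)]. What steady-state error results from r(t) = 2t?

0.384

System type = 1 (one pole at s=0).
K_v = lim_{s→0} s·G(s) = 200·7·10 / (12·14·16) = 125/24.
e_ss = 2/K_v = 2/(125/24) = 0.384.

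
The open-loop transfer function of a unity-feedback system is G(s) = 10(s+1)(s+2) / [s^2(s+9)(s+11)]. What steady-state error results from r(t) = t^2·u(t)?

Two free integrators in G(s): this is a type 2 system.
K_a = lim_{s→0} s^2·G(s) = 10·1·2 / (9·11) = 20/99.
r(t) = t^2 gives R(s) = 2/s^3.
e_ss = 2/K_a = 2/(20/99) = 9.9.

9.9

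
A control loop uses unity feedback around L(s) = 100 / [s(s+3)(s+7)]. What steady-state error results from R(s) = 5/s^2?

L(s) has one factor of s in the denominator, so the system is type 1.
K_v = lim_{s→0} s·L(s) = 100 / (3·7) = 100/21.
e_ss = 5/K_v = 5/(100/21) = 1.05.

1.05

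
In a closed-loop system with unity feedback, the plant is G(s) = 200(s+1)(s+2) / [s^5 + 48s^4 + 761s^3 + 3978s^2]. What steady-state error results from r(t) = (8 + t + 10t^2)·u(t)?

198.9

The denominator has no term below 3978s^2 — 2 poles at s=0, type 2. Treating each term separately:
  • 8: tracked with zero error.
  • t: tracked with zero error.
  • 10t^2: e_ss = 20/K_a with K_a=200/1989 → 198.9.
Total e_ss = 198.9.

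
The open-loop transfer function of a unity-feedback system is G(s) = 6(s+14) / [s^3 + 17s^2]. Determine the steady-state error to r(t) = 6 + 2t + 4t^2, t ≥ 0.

34/21

The denominator has no term below 17s^2 — 2 poles at s=0, type 2. Treating each term separately:
  • 6: tracked with zero error.
  • 2t: tracked with zero error.
  • 4t^2: e_ss = 8/K_a with K_a=84/17 → 34/21.
Total e_ss = 34/21.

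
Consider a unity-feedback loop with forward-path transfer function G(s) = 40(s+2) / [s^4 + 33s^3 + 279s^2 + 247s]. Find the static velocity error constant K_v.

Lowest-order denominator term is 247s, so the open loop has 1 pole at the origin → type 1 system.
K_v = lim_{s→0} s·G(s) = 40·2 / 247 = 80/247.

80/247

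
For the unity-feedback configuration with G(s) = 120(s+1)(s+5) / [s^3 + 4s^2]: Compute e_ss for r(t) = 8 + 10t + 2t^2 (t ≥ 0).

Lowest-order denominator term is 4s^2, so the open loop has 2 poles at the origin → type 2 system. By superposition:
  • 8: tracked with zero error.
  • 10t: tracked with zero error.
  • 2t^2: e_ss = 4/K_a with K_a=150 → 2/75.
Total e_ss = 2/75.

2/75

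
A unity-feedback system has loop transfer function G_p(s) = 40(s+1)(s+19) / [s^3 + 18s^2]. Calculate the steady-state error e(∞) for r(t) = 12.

Factoring s^2 from the denominator leaves a polynomial with constant term 18, so the system is type 2.
K_p = ∞ for a type-2 system; e_ss to a step is zero.

0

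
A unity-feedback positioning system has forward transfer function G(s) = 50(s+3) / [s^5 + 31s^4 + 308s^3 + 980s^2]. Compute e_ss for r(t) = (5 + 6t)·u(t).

0

Lowest-order denominator term is 980s^2, so the open loop has 2 poles at the origin → type 2 system. Taking each input component in turn:
  • 5: tracked with zero error.
  • 6t: tracked with zero error.
Total e_ss = 0.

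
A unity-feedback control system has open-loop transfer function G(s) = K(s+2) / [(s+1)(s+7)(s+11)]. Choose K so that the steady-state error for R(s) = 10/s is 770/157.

The open loop has no poles at the origin → type 0 system.
K_p = lim_{s→0} G(s) = K·2 / (1·7·11) = (2/77)·K.
e_ss = 10/(1 + K_p) = 770/157 ⇒ 1 + (2/77)·K = 157/77 ⇒ K = 40.

40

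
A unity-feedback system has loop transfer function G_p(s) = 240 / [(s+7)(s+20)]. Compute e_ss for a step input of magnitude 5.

G_p(s) has no factors of s in the denominator, so the system is type 0.
K_p = lim_{s→0} G_p(s) = 240 / (7·20) = 12/7.
e_ss = 5/(1 + K_p) = 5/(19/7) = 35/19.

35/19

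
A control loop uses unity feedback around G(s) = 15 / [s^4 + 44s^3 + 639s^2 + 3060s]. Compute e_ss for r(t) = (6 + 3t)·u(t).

612

Factoring s from the denominator leaves a polynomial with constant term 3060, so the system is type 1. By superposition:
  • 6: tracked with zero error.
  • 3t: e_ss = 3/K_v with K_v=1/204 → 612.
Total e_ss = 612.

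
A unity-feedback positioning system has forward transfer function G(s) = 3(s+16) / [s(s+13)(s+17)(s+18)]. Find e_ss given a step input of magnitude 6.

G(s) has one factor of s in the denominator, so the system is type 1.
A type-1 system has K_p = ∞, so it tracks a step input with zero steady-state error.

0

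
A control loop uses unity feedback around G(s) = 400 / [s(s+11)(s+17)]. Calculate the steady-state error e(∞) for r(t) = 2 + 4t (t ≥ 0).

G(s) has one factor of s in the denominator, so the system is type 1. Treating each term separately:
  • 2: tracked with zero error.
  • 4t: e_ss = 4/K_v with K_v=400/187 → 1.87.
Total e_ss = 1.87.

1.87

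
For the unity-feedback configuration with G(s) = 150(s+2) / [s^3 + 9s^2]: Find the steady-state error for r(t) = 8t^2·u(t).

0.48

The denominator has no term below 9s^2 — 2 poles at s=0, type 2.
K_a = lim_{s→0} s^2·G(s) = 150·2 / 9 = 100/3.
r(t) = 8t^2 gives R(s) = 16/s^3.
e_ss = 16/K_a = 16/(100/3) = 0.48.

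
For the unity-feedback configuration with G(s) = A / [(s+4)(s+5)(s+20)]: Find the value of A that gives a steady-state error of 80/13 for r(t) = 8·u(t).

120

No free integrators in G(s): this is a type 0 system.
K_p = lim_{s→0} G(s) = A / (4·5·20) = 0.0025·A.
e_ss = 8/(1 + K_p) = 80/13 ⇒ 1 + 0.0025·A = 1.3 ⇒ A = 120.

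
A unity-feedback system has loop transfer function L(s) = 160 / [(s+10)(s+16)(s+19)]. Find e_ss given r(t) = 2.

1.9

No free integrators in L(s): this is a type 0 system.
K_p = lim_{s→0} L(s) = 160 / (10·16·19) = 1/19.
e_ss = 2/(1 + K_p) = 2/(20/19) = 1.9.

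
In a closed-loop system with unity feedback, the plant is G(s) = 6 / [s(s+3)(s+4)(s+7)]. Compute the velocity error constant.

G(s) has one factor of s in the denominator, so the system is type 1.
K_v = lim_{s→0} s·G(s) = 6 / (3·4·7) = 1/14.

1/14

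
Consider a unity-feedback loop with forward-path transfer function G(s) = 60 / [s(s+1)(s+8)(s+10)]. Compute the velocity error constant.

One free integrator in G(s): this is a type 1 system.
K_v = lim_{s→0} s·G(s) = 60 / (1·8·10) = 0.75.

0.75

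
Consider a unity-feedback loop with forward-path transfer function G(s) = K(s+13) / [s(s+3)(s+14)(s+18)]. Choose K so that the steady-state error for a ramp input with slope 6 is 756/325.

150

One free integrator in G(s): this is a type 1 system.
K_v = lim_{s→0} s·G(s) = K·13 / (3·14·18) = (13/756)·K.
e_ss = 6/K_v = 756/325 ⇒ K_v = 325/126 ⇒ K = (325/126)/(13/756) = 150.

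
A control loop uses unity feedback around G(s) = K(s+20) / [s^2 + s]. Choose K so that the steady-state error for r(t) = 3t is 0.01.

15

Lowest-order denominator term is s, so the open loop has 1 pole at the origin → type 1 system.
K_v = lim_{s→0} s·G(s) = K·20 / 1 = 20·K.
e_ss = 3/K_v = 0.01 ⇒ K_v = 300 ⇒ K = 300/20 = 15.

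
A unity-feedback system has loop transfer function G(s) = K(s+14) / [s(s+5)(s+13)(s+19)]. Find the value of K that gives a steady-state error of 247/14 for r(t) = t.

5

The open loop has one pole at the origin → type 1 system.
K_v = lim_{s→0} s·G(s) = K·14 / (5·13·19) = (14/1235)·K.
e_ss = 1/K_v = 247/14 ⇒ K_v = 14/247 ⇒ K = (14/247)/(14/1235) = 5.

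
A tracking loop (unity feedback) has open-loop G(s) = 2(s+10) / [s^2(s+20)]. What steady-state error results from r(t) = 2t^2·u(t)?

System type = 2 (two poles at s=0).
K_a = lim_{s→0} s^2·G(s) = 2·10 / (20) = 1.
r(t) = 2t^2 gives R(s) = 4/s^3.
e_ss = 4/K_a = 4/1 = 4.

4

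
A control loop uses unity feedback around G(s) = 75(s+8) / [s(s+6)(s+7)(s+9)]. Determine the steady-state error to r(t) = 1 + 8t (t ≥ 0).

5.04

The open loop has one pole at the origin → type 1 system. Treating each term separately:
  • 1: tracked with zero error.
  • 8t: e_ss = 8/K_v with K_v=100/63 → 5.04.
Total e_ss = 5.04.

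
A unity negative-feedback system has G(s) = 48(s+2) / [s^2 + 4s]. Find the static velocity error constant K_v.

The denominator has no term below 4s — 1 pole at s=0, type 1.
K_v = lim_{s→0} s·G(s) = 48·2 / 4 = 24.

24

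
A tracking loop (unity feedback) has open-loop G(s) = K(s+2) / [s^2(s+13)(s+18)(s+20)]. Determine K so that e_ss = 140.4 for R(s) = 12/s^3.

Two free integrators in G(s): this is a type 2 system.
K_a = lim_{s→0} s^2·G(s) = K·2 / (13·18·20) = (1/2340)·K.
e_ss = 12/K_a = 140.4 ⇒ K_a = 10/117 ⇒ K = (10/117)/(1/2340) = 200.

200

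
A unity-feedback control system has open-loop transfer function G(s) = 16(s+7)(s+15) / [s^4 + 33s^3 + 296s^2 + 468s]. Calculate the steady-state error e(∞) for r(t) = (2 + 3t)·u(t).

Lowest-order denominator term is 468s, so the open loop has 1 pole at the origin → type 1 system. By superposition:
  • 2: tracked with zero error.
  • 3t: e_ss = 3/K_v with K_v=140/39 → 117/140.
Total e_ss = 117/140.

117/140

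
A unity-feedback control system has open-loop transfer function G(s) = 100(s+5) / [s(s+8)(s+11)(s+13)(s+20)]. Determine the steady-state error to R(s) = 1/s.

0

The open loop has one pole at the origin → type 1 system.
K_p = ∞ for a type-1 system; e_ss to a step is zero.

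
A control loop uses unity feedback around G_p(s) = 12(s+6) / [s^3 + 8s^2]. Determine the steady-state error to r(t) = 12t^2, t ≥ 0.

8/3

Lowest-order denominator term is 8s^2, so the open loop has 2 poles at the origin → type 2 system.
K_a = lim_{s→0} s^2·G_p(s) = 12·6 / 8 = 9.
r(t) = 12t^2 gives R(s) = 24/s^3.
e_ss = 24/K_a = 24/9 = 8/3.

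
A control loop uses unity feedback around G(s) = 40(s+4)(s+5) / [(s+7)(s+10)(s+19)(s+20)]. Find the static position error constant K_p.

4/133

G(s) has no factors of s in the denominator, so the system is type 0.
K_p = lim_{s→0} G(s) = 40·4·5 / (7·10·19·20) = 4/133.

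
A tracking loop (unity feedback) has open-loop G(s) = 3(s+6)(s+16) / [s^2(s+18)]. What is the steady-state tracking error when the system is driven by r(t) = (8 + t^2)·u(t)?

Two free integrators in G(s): this is a type 2 system. By superposition:
  • 8: tracked with zero error.
  • t^2: e_ss = 2/K_a with K_a=16 → 0.125.
Total e_ss = 0.125.

0.125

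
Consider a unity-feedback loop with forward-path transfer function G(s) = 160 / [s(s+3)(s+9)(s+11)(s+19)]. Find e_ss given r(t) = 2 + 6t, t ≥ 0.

One free integrator in G(s): this is a type 1 system. Treating each term separately:
  • 2: tracked with zero error.
  • 6t: e_ss = 6/K_v with K_v=160/5643 → 211.6125.
Total e_ss = 211.6125.

211.6125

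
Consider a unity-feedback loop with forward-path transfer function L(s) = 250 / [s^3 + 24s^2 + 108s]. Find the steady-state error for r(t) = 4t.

Factoring s from the denominator leaves a polynomial with constant term 108, so the system is type 1.
K_v = lim_{s→0} s·L(s) = 250 / 108 = 125/54.
e_ss = 4/K_v = 4/(125/54) = 1.728.

1.728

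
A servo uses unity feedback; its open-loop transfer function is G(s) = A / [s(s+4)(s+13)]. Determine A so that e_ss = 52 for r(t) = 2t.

G(s) has one factor of s in the denominator, so the system is type 1.
K_v = lim_{s→0} s·G(s) = A / (4·13) = (1/52)·A.
e_ss = 2/K_v = 52 ⇒ K_v = 1/26 ⇒ A = (1/26)/(1/52) = 2.

2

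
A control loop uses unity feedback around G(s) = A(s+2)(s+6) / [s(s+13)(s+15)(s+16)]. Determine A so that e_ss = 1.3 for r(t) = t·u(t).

200

The open loop has one pole at the origin → type 1 system.
K_v = lim_{s→0} s·G(s) = A·2·6 / (13·15·16) = (1/260)·A.
e_ss = 1/K_v = 1.3 ⇒ K_v = 10/13 ⇒ A = (10/13)/(1/260) = 200.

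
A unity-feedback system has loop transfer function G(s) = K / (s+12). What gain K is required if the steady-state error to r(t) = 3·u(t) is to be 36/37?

25

System type = 0 (no poles at s=0).
K_p = lim_{s→0} G(s) = K / (12) = (1/12)·K.
e_ss = 3/(1 + K_p) = 36/37 ⇒ 1 + (1/12)·K = 37/12 ⇒ K = 25.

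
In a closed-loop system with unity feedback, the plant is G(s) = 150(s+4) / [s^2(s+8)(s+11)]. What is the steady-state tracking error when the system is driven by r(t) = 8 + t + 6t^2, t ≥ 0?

System type = 2 (two poles at s=0). Treating each term separately:
  • 8: tracked with zero error.
  • t: tracked with zero error.
  • 6t^2: e_ss = 12/K_a with K_a=75/11 → 1.76.
Total e_ss = 1.76.

1.76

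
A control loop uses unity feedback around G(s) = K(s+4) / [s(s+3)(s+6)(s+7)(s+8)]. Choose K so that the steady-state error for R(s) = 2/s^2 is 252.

2

One free integrator in G(s): this is a type 1 system.
K_v = lim_{s→0} s·G(s) = K·4 / (3·6·7·8) = (1/252)·K.
e_ss = 2/K_v = 252 ⇒ K_v = 1/126 ⇒ K = (1/126)/(1/252) = 2.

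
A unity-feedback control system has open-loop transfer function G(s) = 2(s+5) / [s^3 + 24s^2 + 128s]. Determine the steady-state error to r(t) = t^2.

The denominator has no term below 128s — 1 pole at s=0, type 1.
K_a = lim_{s→0} s^2·G(s) = 0; the steady-state error to this parabolic input grows without bound.

infinity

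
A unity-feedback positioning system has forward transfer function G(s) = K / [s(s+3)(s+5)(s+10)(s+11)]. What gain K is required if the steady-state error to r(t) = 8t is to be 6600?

2

One free integrator in G(s): this is a type 1 system.
K_v = lim_{s→0} s·G(s) = K / (3·5·10·11) = (1/1650)·K.
e_ss = 8/K_v = 6600 ⇒ K_v = 1/825 ⇒ K = (1/825)/(1/1650) = 2.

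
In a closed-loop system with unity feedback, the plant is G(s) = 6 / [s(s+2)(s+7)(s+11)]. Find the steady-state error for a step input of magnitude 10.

One free integrator in G(s): this is a type 1 system.
K_p = ∞ for a type-1 system; e_ss to a step is zero.

0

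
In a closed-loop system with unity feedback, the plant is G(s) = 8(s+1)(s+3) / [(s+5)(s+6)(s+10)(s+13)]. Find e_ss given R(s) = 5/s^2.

infinity

System type = 0 (no poles at s=0).
For a type-0 system K_v = 0, so e_ss to a ramp input is unbounded.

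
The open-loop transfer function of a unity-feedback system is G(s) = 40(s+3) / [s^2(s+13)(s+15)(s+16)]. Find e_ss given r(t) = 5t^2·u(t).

System type = 2 (two poles at s=0).
K_a = lim_{s→0} s^2·G(s) = 40·3 / (13·15·16) = 1/26.
r(t) = 5t^2 gives R(s) = 10/s^3.
e_ss = 10/K_a = 10/(1/26) = 260.

260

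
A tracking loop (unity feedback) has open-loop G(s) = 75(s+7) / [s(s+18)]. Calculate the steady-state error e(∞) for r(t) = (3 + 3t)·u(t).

18/175

One free integrator in G(s): this is a type 1 system. Taking each input component in turn:
  • 3: tracked with zero error.
  • 3t: e_ss = 3/K_v with K_v=175/6 → 18/175.
Total e_ss = 18/175.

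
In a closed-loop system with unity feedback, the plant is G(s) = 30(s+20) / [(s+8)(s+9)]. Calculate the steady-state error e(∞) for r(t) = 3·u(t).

No free integrators in G(s): this is a type 0 system.
K_p = lim_{s→0} G(s) = 30·20 / (8·9) = 25/3.
e_ss = 3/(1 + K_p) = 3/(28/3) = 9/28.

9/28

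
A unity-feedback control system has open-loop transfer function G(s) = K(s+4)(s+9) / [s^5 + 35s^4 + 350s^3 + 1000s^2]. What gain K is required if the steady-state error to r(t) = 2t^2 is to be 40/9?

25

Factoring s^2 from the denominator leaves a polynomial with constant term 1000, so the system is type 2.
K_a = lim_{s→0} s^2·G(s) = K·4·9 / 1000 = 0.036·K.
e_ss = 4/K_a = 40/9 ⇒ K_a = 0.9 ⇒ K = 0.9/0.036 = 25.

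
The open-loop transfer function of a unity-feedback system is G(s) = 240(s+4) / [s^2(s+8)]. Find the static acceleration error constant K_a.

120

The open loop has two poles at the origin → type 2 system.
K_a = lim_{s→0} s^2·G(s) = 240·4 / (8) = 120.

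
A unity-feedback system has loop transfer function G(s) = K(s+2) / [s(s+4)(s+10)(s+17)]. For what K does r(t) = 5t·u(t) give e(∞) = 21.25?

The open loop has one pole at the origin → type 1 system.
K_v = lim_{s→0} s·G(s) = K·2 / (4·10·17) = (1/340)·K.
e_ss = 5/K_v = 21.25 ⇒ K_v = 4/17 ⇒ K = (4/17)/(1/340) = 80.

80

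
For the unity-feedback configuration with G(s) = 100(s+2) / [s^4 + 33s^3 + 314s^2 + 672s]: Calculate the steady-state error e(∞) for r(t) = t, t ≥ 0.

The denominator has no term below 672s — 1 pole at s=0, type 1.
K_v = lim_{s→0} s·G(s) = 100·2 / 672 = 25/84.
e_ss = 1/K_v = 1/(25/84) = 3.36.

3.36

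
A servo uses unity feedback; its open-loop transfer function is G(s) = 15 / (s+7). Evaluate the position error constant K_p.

15/7

G(s) has no factors of s in the denominator, so the system is type 0.
K_p = lim_{s→0} G(s) = 15 / (7) = 15/7.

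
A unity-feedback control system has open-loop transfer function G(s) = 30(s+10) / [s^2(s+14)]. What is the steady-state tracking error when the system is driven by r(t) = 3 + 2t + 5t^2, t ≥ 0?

System type = 2 (two poles at s=0). Taking each input component in turn:
  • 3: tracked with zero error.
  • 2t: tracked with zero error.
  • 5t^2: e_ss = 10/K_a with K_a=150/7 → 7/15.
Total e_ss = 7/15.

7/15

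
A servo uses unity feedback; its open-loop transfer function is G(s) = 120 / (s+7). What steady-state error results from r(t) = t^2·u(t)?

System type = 0 (no poles at s=0).
For a type-0 system K_a = 0, so e_ss to a parabolic input is unbounded.

infinity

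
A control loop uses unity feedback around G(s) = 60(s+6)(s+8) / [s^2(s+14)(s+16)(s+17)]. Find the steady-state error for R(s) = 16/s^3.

G(s) has two factors of s in the denominator, so the system is type 2.
K_a = lim_{s→0} s^2·G(s) = 60·6·8 / (14·16·17) = 90/119.
r(t) = 8t^2 gives R(s) = 16/s^3.
e_ss = 16/K_a = 16/(90/119) = 952/45.

952/45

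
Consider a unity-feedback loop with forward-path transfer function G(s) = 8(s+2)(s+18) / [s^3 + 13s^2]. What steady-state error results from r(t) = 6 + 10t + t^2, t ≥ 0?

Lowest-order denominator term is 13s^2, so the open loop has 2 poles at the origin → type 2 system. Taking each input component in turn:
  • 6: tracked with zero error.
  • 10t: tracked with zero error.
  • t^2: e_ss = 2/K_a with K_a=288/13 → 13/144.
Total e_ss = 13/144.

13/144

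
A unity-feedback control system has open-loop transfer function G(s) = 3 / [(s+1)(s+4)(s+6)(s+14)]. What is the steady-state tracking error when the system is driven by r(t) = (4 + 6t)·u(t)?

infinity

System type = 0 (no poles at s=0). By superposition:
  • 4: e_ss = 4/(1+K_p) with K_p=1/112 → 448/113.
  • 6t: a type-0 system cannot track it, e_ss → ∞.
The unbounded component dominates.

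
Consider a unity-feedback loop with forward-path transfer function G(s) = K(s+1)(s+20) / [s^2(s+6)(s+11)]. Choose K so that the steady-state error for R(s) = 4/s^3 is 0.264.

50

Two free integrators in G(s): this is a type 2 system.
K_a = lim_{s→0} s^2·G(s) = K·1·20 / (6·11) = (10/33)·K.
e_ss = 4/K_a = 0.264 ⇒ K_a = 500/33 ⇒ K = (500/33)/(10/33) = 50.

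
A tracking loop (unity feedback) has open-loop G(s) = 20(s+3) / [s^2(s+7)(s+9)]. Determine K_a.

System type = 2 (two poles at s=0).
K_a = lim_{s→0} s^2·G(s) = 20·3 / (7·9) = 20/21.

20/21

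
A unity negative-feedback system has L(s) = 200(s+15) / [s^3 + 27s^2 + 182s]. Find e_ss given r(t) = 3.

Lowest-order denominator term is 182s, so the open loop has 1 pole at the origin → type 1 system.
A type-1 system has K_p = ∞, so it tracks a step input with zero steady-state error.

0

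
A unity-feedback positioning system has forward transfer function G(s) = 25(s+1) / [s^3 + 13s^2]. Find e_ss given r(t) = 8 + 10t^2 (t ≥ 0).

Lowest-order denominator term is 13s^2, so the open loop has 2 poles at the origin → type 2 system. Treating each term separately:
  • 8: tracked with zero error.
  • 10t^2: e_ss = 20/K_a with K_a=25/13 → 10.4.
Total e_ss = 10.4.

10.4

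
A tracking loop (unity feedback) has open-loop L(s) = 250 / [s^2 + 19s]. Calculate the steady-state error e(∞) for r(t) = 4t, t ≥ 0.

The denominator has no term below 19s — 1 pole at s=0, type 1.
K_v = lim_{s→0} s·L(s) = 250 / 19 = 250/19.
e_ss = 4/K_v = 4/(250/19) = 0.304.

0.304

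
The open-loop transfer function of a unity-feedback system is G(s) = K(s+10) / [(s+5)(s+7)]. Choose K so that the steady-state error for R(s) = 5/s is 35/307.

150

System type = 0 (no poles at s=0).
K_p = lim_{s→0} G(s) = K·10 / (5·7) = (2/7)·K.
e_ss = 5/(1 + K_p) = 35/307 ⇒ 1 + (2/7)·K = 307/7 ⇒ K = 150.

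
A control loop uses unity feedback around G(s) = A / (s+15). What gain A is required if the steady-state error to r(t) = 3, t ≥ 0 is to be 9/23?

100

No free integrators in G(s): this is a type 0 system.
K_p = lim_{s→0} G(s) = A / (15) = (1/15)·A.
e_ss = 3/(1 + K_p) = 9/23 ⇒ 1 + (1/15)·A = 23/3 ⇒ A = 100.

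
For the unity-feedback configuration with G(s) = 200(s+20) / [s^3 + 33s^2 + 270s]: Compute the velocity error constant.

Factoring s from the denominator leaves a polynomial with constant term 270, so the system is type 1.
K_v = lim_{s→0} s·G(s) = 200·20 / 270 = 400/27.

400/27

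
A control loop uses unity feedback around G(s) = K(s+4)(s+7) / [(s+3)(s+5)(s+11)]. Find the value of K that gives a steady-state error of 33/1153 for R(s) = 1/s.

200

No free integrators in G(s): this is a type 0 system.
K_p = lim_{s→0} G(s) = K·4·7 / (3·5·11) = (28/165)·K.
e_ss = 1/(1 + K_p) = 33/1153 ⇒ 1 + (28/165)·K = 1153/33 ⇒ K = 200.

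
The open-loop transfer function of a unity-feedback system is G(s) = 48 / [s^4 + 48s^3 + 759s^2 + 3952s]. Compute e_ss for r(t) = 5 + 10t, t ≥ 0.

Factoring s from the denominator leaves a polynomial with constant term 3952, so the system is type 1. Taking each input component in turn:
  • 5: tracked with zero error.
  • 10t: e_ss = 10/K_v with K_v=3/247 → 2470/3.
Total e_ss = 2470/3.

2470/3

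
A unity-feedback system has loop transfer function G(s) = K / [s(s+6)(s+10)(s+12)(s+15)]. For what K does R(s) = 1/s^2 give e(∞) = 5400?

2

System type = 1 (one pole at s=0).
K_v = lim_{s→0} s·G(s) = K / (6·10·12·15) = (1/10800)·K.
e_ss = 1/K_v = 5400 ⇒ K_v = 1/5400 ⇒ K = (1/5400)/(1/10800) = 2.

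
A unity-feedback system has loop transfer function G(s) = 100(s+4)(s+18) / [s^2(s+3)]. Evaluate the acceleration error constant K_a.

2400

G(s) has two factors of s in the denominator, so the system is type 2.
K_a = lim_{s→0} s^2·G(s) = 100·4·18 / (3) = 2400.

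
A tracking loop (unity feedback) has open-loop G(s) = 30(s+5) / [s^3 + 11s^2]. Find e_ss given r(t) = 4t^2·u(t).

44/75

The denominator has no term below 11s^2 — 2 poles at s=0, type 2.
K_a = lim_{s→0} s^2·G(s) = 30·5 / 11 = 150/11.
r(t) = 4t^2 gives R(s) = 8/s^3.
e_ss = 8/K_a = 8/(150/11) = 44/75.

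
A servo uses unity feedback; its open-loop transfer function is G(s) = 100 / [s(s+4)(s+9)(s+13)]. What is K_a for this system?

0

System type = 1 (one pole at s=0).
K_a = lim_{s→0} s^2·G(s) = 0 (the extra factor of s kills the finite limit).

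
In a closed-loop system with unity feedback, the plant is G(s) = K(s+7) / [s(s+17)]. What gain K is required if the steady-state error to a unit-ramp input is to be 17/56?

System type = 1 (one pole at s=0).
K_v = lim_{s→0} s·G(s) = K·7 / (17) = (7/17)·K.
e_ss = 1/K_v = 17/56 ⇒ K_v = 56/17 ⇒ K = (56/17)/(7/17) = 8.

8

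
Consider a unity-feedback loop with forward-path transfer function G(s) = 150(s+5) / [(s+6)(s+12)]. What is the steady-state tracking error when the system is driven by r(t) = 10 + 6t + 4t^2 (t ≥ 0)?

System type = 0 (no poles at s=0). Treating each term separately:
  • 10: e_ss = 10/(1+K_p) with K_p=125/12 → 120/137.
  • 6t: a type-0 system cannot track it, e_ss → ∞.
  • 4t^2: a type-0 system cannot track it, e_ss → ∞.
The unbounded component dominates.

infinity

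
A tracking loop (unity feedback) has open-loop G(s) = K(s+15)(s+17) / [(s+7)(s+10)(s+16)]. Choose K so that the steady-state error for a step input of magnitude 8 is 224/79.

No free integrators in G(s): this is a type 0 system.
K_p = lim_{s→0} G(s) = K·15·17 / (7·10·16) = (51/224)·K.
e_ss = 8/(1 + K_p) = 224/79 ⇒ 1 + (51/224)·K = 79/28 ⇒ K = 8.

8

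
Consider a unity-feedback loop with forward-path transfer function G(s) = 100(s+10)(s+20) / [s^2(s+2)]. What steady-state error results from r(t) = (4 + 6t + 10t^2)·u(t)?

0.002

G(s) has two factors of s in the denominator, so the system is type 2. Taking each input component in turn:
  • 4: tracked with zero error.
  • 6t: tracked with zero error.
  • 10t^2: e_ss = 20/K_a with K_a=10000 → 0.002.
Total e_ss = 0.002.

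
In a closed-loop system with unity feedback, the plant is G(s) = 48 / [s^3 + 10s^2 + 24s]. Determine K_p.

K_p = lim_{s→0} G(s); with 1 pole at the origin the limit diverges, so K_p = ∞.

infinity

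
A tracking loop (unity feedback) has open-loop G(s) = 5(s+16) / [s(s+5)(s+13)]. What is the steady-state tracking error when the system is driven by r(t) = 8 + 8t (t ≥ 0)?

6.5

The open loop has one pole at the origin → type 1 system. By superposition:
  • 8: tracked with zero error.
  • 8t: e_ss = 8/K_v with K_v=16/13 → 6.5.
Total e_ss = 6.5.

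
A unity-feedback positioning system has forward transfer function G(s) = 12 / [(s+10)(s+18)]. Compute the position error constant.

1/15

System type = 0 (no poles at s=0).
K_p = lim_{s→0} G(s) = 12 / (10·18) = 1/15.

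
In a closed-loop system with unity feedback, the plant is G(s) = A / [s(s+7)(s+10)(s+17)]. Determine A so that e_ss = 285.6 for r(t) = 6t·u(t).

G(s) has one factor of s in the denominator, so the system is type 1.
K_v = lim_{s→0} s·G(s) = A / (7·10·17) = (1/1190)·A.
e_ss = 6/K_v = 285.6 ⇒ K_v = 5/238 ⇒ A = (5/238)/(1/1190) = 25.

25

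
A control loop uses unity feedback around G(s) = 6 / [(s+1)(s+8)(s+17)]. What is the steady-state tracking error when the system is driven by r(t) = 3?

The open loop has no poles at the origin → type 0 system.
K_p = lim_{s→0} G(s) = 6 / (1·8·17) = 3/68.
e_ss = 3/(1 + K_p) = 3/(71/68) = 204/71.

204/71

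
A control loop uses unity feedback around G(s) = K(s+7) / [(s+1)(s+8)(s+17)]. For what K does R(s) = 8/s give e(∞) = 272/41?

4

The open loop has no poles at the origin → type 0 system.
K_p = lim_{s→0} G(s) = K·7 / (1·8·17) = (7/136)·K.
e_ss = 8/(1 + K_p) = 272/41 ⇒ 1 + (7/136)·K = 41/34 ⇒ K = 4.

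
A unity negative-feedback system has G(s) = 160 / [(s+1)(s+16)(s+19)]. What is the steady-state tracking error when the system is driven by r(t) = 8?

The open loop has no poles at the origin → type 0 system.
K_p = lim_{s→0} G(s) = 160 / (1·16·19) = 10/19.
e_ss = 8/(1 + K_p) = 8/(29/19) = 152/29.

152/29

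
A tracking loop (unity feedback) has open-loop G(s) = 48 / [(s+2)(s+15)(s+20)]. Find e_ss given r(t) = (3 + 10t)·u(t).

infinity

The open loop has no poles at the origin → type 0 system. Treating each term separately:
  • 3: e_ss = 3/(1+K_p) with K_p=0.08 → 25/9.
  • 10t: a type-0 system cannot track it, e_ss → ∞.
The unbounded component dominates.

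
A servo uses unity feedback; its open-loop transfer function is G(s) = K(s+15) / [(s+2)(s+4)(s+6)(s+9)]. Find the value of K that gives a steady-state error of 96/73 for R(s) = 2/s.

G(s) has no factors of s in the denominator, so the system is type 0.
K_p = lim_{s→0} G(s) = K·15 / (2·4·6·9) = (5/144)·K.
e_ss = 2/(1 + K_p) = 96/73 ⇒ 1 + (5/144)·K = 73/48 ⇒ K = 15.

15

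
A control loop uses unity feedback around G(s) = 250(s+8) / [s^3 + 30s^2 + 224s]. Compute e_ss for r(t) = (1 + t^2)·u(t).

Factoring s from the denominator leaves a polynomial with constant term 224, so the system is type 1. By superposition:
  • 1: tracked with zero error.
  • t^2: a type-1 system cannot track it, e_ss → ∞.
The unbounded component dominates.

infinity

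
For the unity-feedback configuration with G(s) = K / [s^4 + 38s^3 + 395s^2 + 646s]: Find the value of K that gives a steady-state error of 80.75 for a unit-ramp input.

Lowest-order denominator term is 646s, so the open loop has 1 pole at the origin → type 1 system.
K_v = lim_{s→0} s·G(s) = K / 646 = (1/646)·K.
e_ss = 1/K_v = 80.75 ⇒ K_v = 4/323 ⇒ K = (4/323)/(1/646) = 8.

8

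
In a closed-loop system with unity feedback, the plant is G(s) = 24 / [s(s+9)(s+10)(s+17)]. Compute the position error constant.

infinity

K_p = lim_{s→0} G(s); with 1 pole at the origin the limit diverges, so K_p = ∞.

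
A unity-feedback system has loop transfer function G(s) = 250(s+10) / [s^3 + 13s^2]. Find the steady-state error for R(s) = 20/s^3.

The denominator has no term below 13s^2 — 2 poles at s=0, type 2.
K_a = lim_{s→0} s^2·G(s) = 250·10 / 13 = 2500/13.
r(t) = 10t^2 gives R(s) = 20/s^3.
e_ss = 20/K_a = 20/(2500/13) = 0.104.

0.104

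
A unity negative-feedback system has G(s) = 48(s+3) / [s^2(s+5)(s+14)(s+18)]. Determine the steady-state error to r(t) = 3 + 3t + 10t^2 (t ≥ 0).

The open loop has two poles at the origin → type 2 system. Taking each input component in turn:
  • 3: tracked with zero error.
  • 3t: tracked with zero error.
  • 10t^2: e_ss = 20/K_a with K_a=4/35 → 175.
Total e_ss = 175.

175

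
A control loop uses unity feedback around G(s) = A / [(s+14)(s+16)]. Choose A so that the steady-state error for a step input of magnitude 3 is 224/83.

The open loop has no poles at the origin → type 0 system.
K_p = lim_{s→0} G(s) = A / (14·16) = (1/224)·A.
e_ss = 3/(1 + K_p) = 224/83 ⇒ 1 + (1/224)·A = 249/224 ⇒ A = 25.

25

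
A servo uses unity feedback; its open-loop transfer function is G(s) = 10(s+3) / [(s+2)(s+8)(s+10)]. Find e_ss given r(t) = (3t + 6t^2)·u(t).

No free integrators in G(s): this is a type 0 system. Treating each term separately:
  • 3t: a type-0 system cannot track it, e_ss → ∞.
  • 6t^2: a type-0 system cannot track it, e_ss → ∞.
The unbounded component dominates.

infinity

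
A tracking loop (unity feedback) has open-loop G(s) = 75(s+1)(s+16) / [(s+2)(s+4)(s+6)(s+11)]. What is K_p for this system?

25/11

No free integrators in G(s): this is a type 0 system.
K_p = lim_{s→0} G(s) = 75·1·16 / (2·4·6·11) = 25/11.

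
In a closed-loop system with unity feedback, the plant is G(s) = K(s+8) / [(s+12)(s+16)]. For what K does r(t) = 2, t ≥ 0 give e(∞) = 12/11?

20

The open loop has no poles at the origin → type 0 system.
K_p = lim_{s→0} G(s) = K·8 / (12·16) = (1/24)·K.
e_ss = 2/(1 + K_p) = 12/11 ⇒ 1 + (1/24)·K = 11/6 ⇒ K = 20.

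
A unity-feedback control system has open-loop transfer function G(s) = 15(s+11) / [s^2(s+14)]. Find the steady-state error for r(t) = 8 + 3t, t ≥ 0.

0

System type = 2 (two poles at s=0). By superposition:
  • 8: tracked with zero error.
  • 3t: tracked with zero error.
Total e_ss = 0.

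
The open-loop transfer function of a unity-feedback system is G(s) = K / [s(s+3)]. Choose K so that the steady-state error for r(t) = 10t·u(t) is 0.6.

One free integrator in G(s): this is a type 1 system.
K_v = lim_{s→0} s·G(s) = K / (3) = (1/3)·K.
e_ss = 10/K_v = 0.6 ⇒ K_v = 50/3 ⇒ K = (50/3)/(1/3) = 50.

50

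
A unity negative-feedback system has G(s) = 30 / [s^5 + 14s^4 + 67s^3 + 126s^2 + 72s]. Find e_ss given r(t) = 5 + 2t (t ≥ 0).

Factoring s from the denominator leaves a polynomial with constant term 72, so the system is type 1. Taking each input component in turn:
  • 5: tracked with zero error.
  • 2t: e_ss = 2/K_v with K_v=5/12 → 4.8.
Total e_ss = 4.8.

4.8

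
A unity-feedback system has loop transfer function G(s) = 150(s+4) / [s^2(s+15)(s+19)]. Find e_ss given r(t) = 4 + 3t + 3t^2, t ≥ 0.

2.85

Two free integrators in G(s): this is a type 2 system. Treating each term separately:
  • 4: tracked with zero error.
  • 3t: tracked with zero error.
  • 3t^2: e_ss = 6/K_a with K_a=40/19 → 2.85.
Total e_ss = 2.85.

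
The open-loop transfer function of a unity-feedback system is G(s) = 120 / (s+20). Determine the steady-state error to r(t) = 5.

5/7

G(s) has no factors of s in the denominator, so the system is type 0.
K_p = lim_{s→0} G(s) = 120 / (20) = 6.
e_ss = 5/(1 + K_p) = 5/7.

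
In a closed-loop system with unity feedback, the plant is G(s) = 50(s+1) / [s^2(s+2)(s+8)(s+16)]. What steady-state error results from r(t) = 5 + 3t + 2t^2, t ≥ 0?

20.48

G(s) has two factors of s in the denominator, so the system is type 2. By superposition:
  • 5: tracked with zero error.
  • 3t: tracked with zero error.
  • 2t^2: e_ss = 4/K_a with K_a=25/128 → 20.48.
Total e_ss = 20.48.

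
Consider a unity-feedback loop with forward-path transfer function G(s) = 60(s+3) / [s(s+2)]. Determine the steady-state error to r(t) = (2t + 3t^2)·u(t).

infinity

The open loop has one pole at the origin → type 1 system. Taking each input component in turn:
  • 2t: e_ss = 2/K_v with K_v=90 → 1/45.
  • 3t^2: a type-1 system cannot track it, e_ss → ∞.
The unbounded component dominates.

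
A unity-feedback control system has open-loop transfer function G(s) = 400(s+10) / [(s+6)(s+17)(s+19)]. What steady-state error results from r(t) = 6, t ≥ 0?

System type = 0 (no poles at s=0).
K_p = lim_{s→0} G(s) = 400·10 / (6·17·19) = 2000/969.
e_ss = 6/(1 + K_p) = 6/(2969/969) = 5814/2969.

5814/2969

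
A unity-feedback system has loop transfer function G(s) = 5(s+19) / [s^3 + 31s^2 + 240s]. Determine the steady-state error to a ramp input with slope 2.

96/19

The denominator has no term below 240s — 1 pole at s=0, type 1.
K_v = lim_{s→0} s·G(s) = 5·19 / 240 = 19/48.
e_ss = 2/K_v = 2/(19/48) = 96/19.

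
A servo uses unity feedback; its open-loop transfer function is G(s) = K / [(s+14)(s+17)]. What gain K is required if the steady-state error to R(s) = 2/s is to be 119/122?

250

G(s) has no factors of s in the denominator, so the system is type 0.
K_p = lim_{s→0} G(s) = K / (14·17) = (1/238)·K.
e_ss = 2/(1 + K_p) = 119/122 ⇒ 1 + (1/238)·K = 244/119 ⇒ K = 250.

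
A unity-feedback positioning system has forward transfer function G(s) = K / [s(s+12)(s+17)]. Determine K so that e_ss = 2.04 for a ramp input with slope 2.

200

System type = 1 (one pole at s=0).
K_v = lim_{s→0} s·G(s) = K / (12·17) = (1/204)·K.
e_ss = 2/K_v = 2.04 ⇒ K_v = 50/51 ⇒ K = (50/51)/(1/204) = 200.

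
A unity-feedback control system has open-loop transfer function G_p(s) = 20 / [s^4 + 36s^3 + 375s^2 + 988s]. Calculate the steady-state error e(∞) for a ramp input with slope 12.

592.8

Lowest-order denominator term is 988s, so the open loop has 1 pole at the origin → type 1 system.
K_v = lim_{s→0} s·G_p(s) = 20 / 988 = 5/247.
e_ss = 12/K_v = 12/(5/247) = 592.8.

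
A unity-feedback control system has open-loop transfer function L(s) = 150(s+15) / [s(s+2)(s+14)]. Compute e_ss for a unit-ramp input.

14/1125

System type = 1 (one pole at s=0).
K_v = lim_{s→0} s·L(s) = 150·15 / (2·14) = 1125/14.
e_ss = 1/K_v = 1/(1125/14) = 14/1125.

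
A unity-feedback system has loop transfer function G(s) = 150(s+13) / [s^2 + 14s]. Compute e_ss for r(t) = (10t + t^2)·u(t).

Factoring s from the denominator leaves a polynomial with constant term 14, so the system is type 1. By superposition:
  • 10t: e_ss = 10/K_v with K_v=975/7 → 14/195.
  • t^2: a type-1 system cannot track it, e_ss → ∞.
The unbounded component dominates.

infinity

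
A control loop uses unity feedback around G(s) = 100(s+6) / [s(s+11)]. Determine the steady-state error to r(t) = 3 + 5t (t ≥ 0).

11/120

One free integrator in G(s): this is a type 1 system. By superposition:
  • 3: tracked with zero error.
  • 5t: e_ss = 5/K_v with K_v=600/11 → 11/120.
Total e_ss = 11/120.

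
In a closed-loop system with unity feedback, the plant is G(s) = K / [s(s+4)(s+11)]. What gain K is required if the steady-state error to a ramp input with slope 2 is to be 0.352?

G(s) has one factor of s in the denominator, so the system is type 1.
K_v = lim_{s→0} s·G(s) = K / (4·11) = (1/44)·K.
e_ss = 2/K_v = 0.352 ⇒ K_v = 125/22 ⇒ K = (125/22)/(1/44) = 250.

250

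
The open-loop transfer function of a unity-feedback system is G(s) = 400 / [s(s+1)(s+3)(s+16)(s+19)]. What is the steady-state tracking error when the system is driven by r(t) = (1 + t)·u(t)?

2.28

One free integrator in G(s): this is a type 1 system. Treating each term separately:
  • 1: tracked with zero error.
  • t: e_ss = 1/K_v with K_v=25/57 → 2.28.
Total e_ss = 2.28.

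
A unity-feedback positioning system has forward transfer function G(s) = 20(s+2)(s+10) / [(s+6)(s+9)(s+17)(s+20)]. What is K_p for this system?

System type = 0 (no poles at s=0).
K_p = lim_{s→0} G(s) = 20·2·10 / (6·9·17·20) = 10/459.

10/459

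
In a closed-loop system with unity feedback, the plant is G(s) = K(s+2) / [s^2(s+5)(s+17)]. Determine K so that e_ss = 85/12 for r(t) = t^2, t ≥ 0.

The open loop has two poles at the origin → type 2 system.
K_a = lim_{s→0} s^2·G(s) = K·2 / (5·17) = (2/85)·K.
e_ss = 2/K_a = 85/12 ⇒ K_a = 24/85 ⇒ K = (24/85)/(2/85) = 12.

12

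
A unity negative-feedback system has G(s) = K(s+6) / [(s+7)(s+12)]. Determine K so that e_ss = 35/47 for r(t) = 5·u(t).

80

System type = 0 (no poles at s=0).
K_p = lim_{s→0} G(s) = K·6 / (7·12) = (1/14)·K.
e_ss = 5/(1 + K_p) = 35/47 ⇒ 1 + (1/14)·K = 47/7 ⇒ K = 80.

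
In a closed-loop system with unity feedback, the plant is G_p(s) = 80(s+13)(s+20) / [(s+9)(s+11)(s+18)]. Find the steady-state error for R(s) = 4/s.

3564/11291

G_p(s) has no factors of s in the denominator, so the system is type 0.
K_p = lim_{s→0} G_p(s) = 80·13·20 / (9·11·18) = 10400/891.
e_ss = 4/(1 + K_p) = 4/(11291/891) = 3564/11291.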